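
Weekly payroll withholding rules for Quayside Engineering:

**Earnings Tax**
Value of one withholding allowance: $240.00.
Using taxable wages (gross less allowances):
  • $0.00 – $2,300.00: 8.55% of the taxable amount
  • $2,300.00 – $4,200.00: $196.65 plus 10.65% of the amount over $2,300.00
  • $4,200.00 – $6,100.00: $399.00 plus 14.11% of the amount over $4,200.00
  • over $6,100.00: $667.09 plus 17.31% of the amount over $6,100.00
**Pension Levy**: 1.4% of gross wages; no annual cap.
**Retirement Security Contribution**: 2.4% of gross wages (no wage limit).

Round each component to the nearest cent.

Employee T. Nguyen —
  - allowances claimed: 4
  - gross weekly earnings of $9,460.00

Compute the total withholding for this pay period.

Earnings Tax: taxable = $9,460.00 − 4×$240.00 = $8,500.00
  $667.09 + 17.31% × ($8,500.00 − $6,100.00) = $667.09 + 17.31% × $2,400.00 = $1,082.53
Pension Levy: 1.4% × $9,460.00 = $132.44
Retirement Security Contribution: 2.4% × $9,460.00 = $227.04
Total: $1,082.53 + $132.44 + $227.04 = $1,442.01

$1,442.01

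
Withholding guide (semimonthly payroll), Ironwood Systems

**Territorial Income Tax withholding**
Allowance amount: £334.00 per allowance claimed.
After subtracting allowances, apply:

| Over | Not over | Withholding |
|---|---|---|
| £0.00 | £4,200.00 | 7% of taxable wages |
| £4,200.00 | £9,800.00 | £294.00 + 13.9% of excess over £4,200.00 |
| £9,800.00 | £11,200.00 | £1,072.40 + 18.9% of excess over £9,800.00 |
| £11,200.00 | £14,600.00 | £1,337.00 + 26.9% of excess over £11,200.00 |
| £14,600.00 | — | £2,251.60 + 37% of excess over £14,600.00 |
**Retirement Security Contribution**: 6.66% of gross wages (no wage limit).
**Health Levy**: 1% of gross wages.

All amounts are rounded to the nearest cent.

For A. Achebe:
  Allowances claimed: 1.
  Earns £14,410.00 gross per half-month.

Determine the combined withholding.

£3,214.45

Territorial Income Tax: taxable = £14,410.00 − 1×£334.00 = £14,076.00
  £1,337.00 + 26.9% × (£14,076.00 − £11,200.00) = £1,337.00 + 26.9% × £2,876.00 = £2,110.64
Retirement Security Contribution: 6.66% × £14,410.00 = £959.71
Health Levy: 1% × £14,410.00 = £144.10
Total: £2,110.64 + £959.71 + £144.10 = £3,214.45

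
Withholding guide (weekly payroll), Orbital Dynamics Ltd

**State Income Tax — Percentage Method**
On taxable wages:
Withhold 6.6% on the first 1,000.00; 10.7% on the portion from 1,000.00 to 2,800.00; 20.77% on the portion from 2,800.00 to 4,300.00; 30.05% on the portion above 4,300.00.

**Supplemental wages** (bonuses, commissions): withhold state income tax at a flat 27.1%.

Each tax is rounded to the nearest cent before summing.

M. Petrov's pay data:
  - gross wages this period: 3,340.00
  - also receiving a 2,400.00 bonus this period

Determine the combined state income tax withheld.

State Income Tax: taxable = 3,340.00
  258.60 + 20.77% × (3,340.00 − 2,800.00) = 258.60 + 20.77% × 540.00 = 370.76
Supplemental (27.1% flat on bonus): 27.1% × 2,400.00 = 650.40
Total state income tax: 370.76 + 650.40 = 1,021.16

1,021.16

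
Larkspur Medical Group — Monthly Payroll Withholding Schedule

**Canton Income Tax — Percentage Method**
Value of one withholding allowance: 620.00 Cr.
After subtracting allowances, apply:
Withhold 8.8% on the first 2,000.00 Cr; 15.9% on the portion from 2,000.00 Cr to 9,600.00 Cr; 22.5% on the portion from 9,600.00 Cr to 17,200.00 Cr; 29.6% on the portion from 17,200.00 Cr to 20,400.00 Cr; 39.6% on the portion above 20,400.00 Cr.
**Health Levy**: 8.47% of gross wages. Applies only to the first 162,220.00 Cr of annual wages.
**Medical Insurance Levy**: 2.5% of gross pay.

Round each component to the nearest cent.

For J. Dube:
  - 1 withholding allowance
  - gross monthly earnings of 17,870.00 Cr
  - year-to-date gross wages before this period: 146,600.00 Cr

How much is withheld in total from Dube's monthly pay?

Canton Income Tax: taxable = 17,870.00 Cr − 1×620.00 Cr = 17,250.00 Cr
  3,094.40 Cr + 29.6% × (17,250.00 Cr − 17,200.00 Cr) = 3,094.40 Cr + 29.6% × 50.00 Cr = 3,109.20 Cr
Health Levy: cap 162,220.00 Cr − YTD 146,600.00 Cr = 15,620.00 Cr subject; 8.47% × 15,620.00 Cr = 1,323.01 Cr
Medical Insurance Levy: 2.5% × 17,870.00 Cr = 446.75 Cr
Total: 3,109.20 Cr + 1,323.01 Cr + 446.75 Cr = 4,878.96 Cr

4,878.96 Cr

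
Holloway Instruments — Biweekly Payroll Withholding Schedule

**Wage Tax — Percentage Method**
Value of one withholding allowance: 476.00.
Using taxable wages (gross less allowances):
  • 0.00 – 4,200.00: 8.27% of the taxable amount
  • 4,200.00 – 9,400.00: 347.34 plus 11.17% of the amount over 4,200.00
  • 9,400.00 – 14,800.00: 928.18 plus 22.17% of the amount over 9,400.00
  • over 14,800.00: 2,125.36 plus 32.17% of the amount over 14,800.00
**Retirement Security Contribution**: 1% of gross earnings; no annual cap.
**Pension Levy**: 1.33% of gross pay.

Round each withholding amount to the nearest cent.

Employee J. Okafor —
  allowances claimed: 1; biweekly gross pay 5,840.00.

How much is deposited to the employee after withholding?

Wage Tax: taxable = 5,840.00 − 1×476.00 = 5,364.00
  347.34 + 11.17% × (5,364.00 − 4,200.00) = 347.34 + 11.17% × 1,164.00 = 477.36
Retirement Security Contribution: 1% × 5,840.00 = 58.40
Pension Levy: 1.33% × 5,840.00 = 77.67
Total withheld: 477.36 + 58.40 + 77.67 = 613.43
Net pay: 5,840.00 − 613.43 = 5,226.57

5,226.57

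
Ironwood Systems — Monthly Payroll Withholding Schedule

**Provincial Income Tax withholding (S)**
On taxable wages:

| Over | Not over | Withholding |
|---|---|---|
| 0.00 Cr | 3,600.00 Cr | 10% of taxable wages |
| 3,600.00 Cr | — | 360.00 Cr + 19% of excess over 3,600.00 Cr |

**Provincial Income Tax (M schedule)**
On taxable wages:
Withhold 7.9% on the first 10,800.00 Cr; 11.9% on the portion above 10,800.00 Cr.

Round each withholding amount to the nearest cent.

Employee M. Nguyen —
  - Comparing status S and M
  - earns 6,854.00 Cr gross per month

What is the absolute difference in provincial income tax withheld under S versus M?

436.79 Cr

Provincial Income Tax (S): taxable = 6,854.00 Cr
  360.00 Cr + 19% × (6,854.00 Cr − 3,600.00 Cr) = 360.00 Cr + 19% × 3,254.00 Cr = 978.26 Cr
Provincial Income Tax (M): taxable = 6,854.00 Cr
  7.9% × 6,854.00 Cr = 541.47 Cr
Difference: |978.26 Cr − 541.47 Cr| = 436.79 Cr (higher under S)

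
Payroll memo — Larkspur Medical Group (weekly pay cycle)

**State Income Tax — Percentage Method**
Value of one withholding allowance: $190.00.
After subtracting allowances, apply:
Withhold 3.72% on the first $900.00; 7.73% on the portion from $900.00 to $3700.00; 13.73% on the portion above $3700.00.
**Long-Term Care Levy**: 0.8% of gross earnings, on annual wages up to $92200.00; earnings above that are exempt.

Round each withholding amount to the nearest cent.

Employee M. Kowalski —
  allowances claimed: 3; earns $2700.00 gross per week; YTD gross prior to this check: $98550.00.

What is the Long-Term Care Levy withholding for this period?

$0.00

Long-Term Care Levy: YTD $98550.00 ≥ cap $92200.00 → $0.00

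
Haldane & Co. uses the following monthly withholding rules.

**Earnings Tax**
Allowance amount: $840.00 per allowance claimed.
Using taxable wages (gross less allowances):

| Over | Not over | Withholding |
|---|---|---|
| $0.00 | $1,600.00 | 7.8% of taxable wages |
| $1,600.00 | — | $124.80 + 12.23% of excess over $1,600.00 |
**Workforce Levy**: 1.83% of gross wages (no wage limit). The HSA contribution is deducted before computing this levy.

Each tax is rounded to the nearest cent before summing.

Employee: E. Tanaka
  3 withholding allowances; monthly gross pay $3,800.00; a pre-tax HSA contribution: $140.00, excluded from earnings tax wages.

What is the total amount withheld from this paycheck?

$155.90

Earnings Tax: taxable = $3,800.00 − $140.00 − 3×$840.00 = $1,140.00
  7.8% × $1,140.00 = $88.92
Workforce Levy: 1.83% × $3,660.00 = $66.98
Total: $88.92 + $66.98 = $155.90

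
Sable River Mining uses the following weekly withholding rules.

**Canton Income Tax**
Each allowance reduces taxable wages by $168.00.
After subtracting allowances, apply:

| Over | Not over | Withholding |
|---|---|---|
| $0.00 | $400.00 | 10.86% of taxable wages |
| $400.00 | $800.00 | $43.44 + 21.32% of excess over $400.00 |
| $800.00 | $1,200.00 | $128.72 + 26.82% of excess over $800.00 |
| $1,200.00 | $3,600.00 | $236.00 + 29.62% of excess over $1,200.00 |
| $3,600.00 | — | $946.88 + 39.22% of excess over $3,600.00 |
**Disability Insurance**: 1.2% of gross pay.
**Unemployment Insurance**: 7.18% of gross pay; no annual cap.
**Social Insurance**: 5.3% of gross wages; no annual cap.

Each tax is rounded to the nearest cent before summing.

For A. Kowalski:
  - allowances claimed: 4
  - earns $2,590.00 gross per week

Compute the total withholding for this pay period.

$802.98

Canton Income Tax: taxable = $2,590.00 − 4×$168.00 = $1,918.00
  $236.00 + 29.62% × ($1,918.00 − $1,200.00) = $236.00 + 29.62% × $718.00 = $448.67
Disability Insurance: 1.2% × $2,590.00 = $31.08
Unemployment Insurance: 7.18% × $2,590.00 = $185.96
Social Insurance: 5.3% × $2,590.00 = $137.27
Total: $448.67 + $31.08 + $185.96 + $137.27 = $802.98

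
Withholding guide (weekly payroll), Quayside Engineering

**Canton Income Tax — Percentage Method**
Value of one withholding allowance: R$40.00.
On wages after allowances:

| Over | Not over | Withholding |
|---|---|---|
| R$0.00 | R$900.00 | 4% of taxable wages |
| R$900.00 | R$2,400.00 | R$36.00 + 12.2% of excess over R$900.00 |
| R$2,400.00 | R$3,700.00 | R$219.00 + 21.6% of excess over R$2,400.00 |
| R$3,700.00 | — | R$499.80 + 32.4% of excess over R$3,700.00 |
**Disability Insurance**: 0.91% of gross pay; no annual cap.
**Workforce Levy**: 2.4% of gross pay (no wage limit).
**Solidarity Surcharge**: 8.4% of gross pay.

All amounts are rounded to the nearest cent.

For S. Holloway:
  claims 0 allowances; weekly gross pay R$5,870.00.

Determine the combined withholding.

R$1,890.26

Canton Income Tax: taxable = R$5,870.00
  R$499.80 + 32.4% × (R$5,870.00 − R$3,700.00) = R$499.80 + 32.4% × R$2,170.00 = R$1,202.88
Disability Insurance: 0.91% × R$5,870.00 = R$53.42
Workforce Levy: 2.4% × R$5,870.00 = R$140.88
Solidarity Surcharge: 8.4% × R$5,870.00 = R$493.08
Total: R$1,202.88 + R$53.42 + R$140.88 + R$493.08 = R$1,890.26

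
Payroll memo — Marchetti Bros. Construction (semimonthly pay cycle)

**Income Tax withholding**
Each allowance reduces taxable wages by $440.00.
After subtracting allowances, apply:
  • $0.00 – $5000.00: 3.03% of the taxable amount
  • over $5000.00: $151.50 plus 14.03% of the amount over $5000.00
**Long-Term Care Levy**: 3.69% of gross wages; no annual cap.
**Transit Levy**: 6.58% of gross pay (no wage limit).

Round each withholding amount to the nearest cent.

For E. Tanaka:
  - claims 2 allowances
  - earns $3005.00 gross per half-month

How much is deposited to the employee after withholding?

$2632.00

Income Tax: taxable = $3005.00 − 2×$440.00 = $2125.00
  3.03% × $2125.00 = $64.39
Long-Term Care Levy: 3.69% × $3005.00 = $110.88
Transit Levy: 6.58% × $3005.00 = $197.73
Total withheld: $64.39 + $110.88 + $197.73 = $373.00
Net pay: $3005.00 − $373.00 = $2632.00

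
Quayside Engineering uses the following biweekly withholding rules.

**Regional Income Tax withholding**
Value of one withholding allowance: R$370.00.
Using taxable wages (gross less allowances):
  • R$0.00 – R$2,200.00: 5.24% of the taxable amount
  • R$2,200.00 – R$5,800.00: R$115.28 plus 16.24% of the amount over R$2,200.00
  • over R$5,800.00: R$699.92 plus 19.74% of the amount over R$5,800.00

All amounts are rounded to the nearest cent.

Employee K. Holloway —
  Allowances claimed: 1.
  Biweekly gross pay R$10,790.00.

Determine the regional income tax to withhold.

Regional Income Tax: taxable = R$10,790.00 − 1×R$370.00 = R$10,420.00
  R$699.92 + 19.74% × (R$10,420.00 − R$5,800.00) = R$699.92 + 19.74% × R$4,620.00 = R$1,611.91

R$1,611.91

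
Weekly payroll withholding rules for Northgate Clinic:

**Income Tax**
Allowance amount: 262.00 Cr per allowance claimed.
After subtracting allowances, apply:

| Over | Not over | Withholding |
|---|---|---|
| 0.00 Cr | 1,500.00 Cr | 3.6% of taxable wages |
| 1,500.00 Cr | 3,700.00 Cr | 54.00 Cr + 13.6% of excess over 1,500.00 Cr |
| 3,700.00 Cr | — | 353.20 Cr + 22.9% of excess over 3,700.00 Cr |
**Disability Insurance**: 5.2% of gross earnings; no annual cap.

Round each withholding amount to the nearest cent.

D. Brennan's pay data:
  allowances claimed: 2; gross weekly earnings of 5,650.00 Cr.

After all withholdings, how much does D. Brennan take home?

4,676.45 Cr

Income Tax: taxable = 5,650.00 Cr − 2×262.00 Cr = 5,126.00 Cr
  353.20 Cr + 22.9% × (5,126.00 Cr − 3,700.00 Cr) = 353.20 Cr + 22.9% × 1,426.00 Cr = 679.75 Cr
Disability Insurance: 5.2% × 5,650.00 Cr = 293.80 Cr
Total withheld: 679.75 Cr + 293.80 Cr = 973.55 Cr
Net pay: 5,650.00 Cr − 973.55 Cr = 4,676.45 Cr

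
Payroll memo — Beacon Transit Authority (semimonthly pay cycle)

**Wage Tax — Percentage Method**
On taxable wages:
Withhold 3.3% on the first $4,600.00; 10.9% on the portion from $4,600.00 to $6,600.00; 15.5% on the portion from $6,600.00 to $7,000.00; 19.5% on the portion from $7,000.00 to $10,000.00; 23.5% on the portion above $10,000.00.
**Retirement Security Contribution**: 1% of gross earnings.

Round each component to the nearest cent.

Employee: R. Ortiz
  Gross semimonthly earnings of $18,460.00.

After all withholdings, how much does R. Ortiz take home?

$15,270.50

Wage Tax: taxable = $18,460.00
  $1,016.80 + 23.5% × ($18,460.00 − $10,000.00) = $1,016.80 + 23.5% × $8,460.00 = $3,004.90
Retirement Security Contribution: 1% × $18,460.00 = $184.60
Total withheld: $3,004.90 + $184.60 = $3,189.50
Net pay: $18,460.00 − $3,189.50 = $15,270.50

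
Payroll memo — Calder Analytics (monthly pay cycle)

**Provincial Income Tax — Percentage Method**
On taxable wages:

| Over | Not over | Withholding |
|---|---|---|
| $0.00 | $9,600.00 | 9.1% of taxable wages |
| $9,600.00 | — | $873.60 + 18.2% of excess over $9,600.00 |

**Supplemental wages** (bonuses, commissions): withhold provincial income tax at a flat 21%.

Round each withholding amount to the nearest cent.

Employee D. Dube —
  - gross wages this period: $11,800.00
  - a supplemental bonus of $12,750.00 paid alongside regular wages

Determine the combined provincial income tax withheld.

Provincial Income Tax: taxable = $11,800.00
  $873.60 + 18.2% × ($11,800.00 − $9,600.00) = $873.60 + 18.2% × $2,200.00 = $1,274.00
Supplemental (21% flat on bonus): 21% × $12,750.00 = $2,677.50
Total provincial income tax: $1,274.00 + $2,677.50 = $3,951.50

$3,951.50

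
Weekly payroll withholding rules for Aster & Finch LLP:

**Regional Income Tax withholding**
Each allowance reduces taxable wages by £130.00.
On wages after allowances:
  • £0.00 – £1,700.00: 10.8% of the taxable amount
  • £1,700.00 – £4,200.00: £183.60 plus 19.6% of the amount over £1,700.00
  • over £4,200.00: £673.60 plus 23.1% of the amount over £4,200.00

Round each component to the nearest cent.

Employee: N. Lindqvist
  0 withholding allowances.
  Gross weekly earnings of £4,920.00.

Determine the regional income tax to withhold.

£839.92

Regional Income Tax: taxable = £4,920.00
  £673.60 + 23.1% × (£4,920.00 − £4,200.00) = £673.60 + 23.1% × £720.00 = £839.92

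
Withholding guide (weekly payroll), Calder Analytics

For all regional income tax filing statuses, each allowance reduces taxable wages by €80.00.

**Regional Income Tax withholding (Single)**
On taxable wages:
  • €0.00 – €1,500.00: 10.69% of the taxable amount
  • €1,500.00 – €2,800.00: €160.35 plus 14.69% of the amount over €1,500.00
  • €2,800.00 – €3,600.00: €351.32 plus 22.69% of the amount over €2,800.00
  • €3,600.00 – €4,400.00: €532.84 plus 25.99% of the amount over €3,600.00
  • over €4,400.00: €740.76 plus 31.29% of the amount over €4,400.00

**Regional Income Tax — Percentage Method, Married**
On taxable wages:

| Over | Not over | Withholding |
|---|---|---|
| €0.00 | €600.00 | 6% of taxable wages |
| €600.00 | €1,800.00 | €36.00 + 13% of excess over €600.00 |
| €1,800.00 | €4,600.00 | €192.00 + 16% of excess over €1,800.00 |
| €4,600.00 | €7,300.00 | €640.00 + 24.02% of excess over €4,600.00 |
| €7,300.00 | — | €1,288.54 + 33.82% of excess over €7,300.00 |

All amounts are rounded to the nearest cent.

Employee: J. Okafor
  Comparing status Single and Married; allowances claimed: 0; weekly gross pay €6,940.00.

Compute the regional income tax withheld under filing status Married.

Regional Income Tax (Married): taxable = €6,940.00
  €640.00 + 24.02% × (€6,940.00 − €4,600.00) = €640.00 + 24.02% × €2,340.00 = €1,202.07

€1,202.07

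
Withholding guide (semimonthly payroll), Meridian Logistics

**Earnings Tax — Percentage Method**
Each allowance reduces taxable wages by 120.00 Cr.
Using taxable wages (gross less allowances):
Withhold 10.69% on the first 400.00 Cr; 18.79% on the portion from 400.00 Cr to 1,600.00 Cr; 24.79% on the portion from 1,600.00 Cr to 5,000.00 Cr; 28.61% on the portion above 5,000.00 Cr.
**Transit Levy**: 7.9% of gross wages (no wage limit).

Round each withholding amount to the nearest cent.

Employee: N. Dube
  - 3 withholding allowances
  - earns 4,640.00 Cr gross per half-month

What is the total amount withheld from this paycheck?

Earnings Tax: taxable = 4,640.00 Cr − 3×120.00 Cr = 4,280.00 Cr
  268.24 Cr + 24.79% × (4,280.00 Cr − 1,600.00 Cr) = 268.24 Cr + 24.79% × 2,680.00 Cr = 932.61 Cr
Transit Levy: 7.9% × 4,640.00 Cr = 366.56 Cr
Total: 932.61 Cr + 366.56 Cr = 1,299.17 Cr

1,299.17 Cr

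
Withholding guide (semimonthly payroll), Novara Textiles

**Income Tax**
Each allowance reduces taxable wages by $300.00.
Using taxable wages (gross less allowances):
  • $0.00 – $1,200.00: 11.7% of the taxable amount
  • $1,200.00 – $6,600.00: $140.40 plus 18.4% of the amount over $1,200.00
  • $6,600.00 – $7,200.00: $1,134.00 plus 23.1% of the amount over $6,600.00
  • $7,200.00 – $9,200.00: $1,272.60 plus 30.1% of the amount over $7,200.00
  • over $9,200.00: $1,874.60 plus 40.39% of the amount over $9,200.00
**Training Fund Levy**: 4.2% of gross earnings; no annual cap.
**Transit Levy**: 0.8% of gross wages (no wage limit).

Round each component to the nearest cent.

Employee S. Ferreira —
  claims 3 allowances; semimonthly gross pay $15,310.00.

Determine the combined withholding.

$4,744.42

Income Tax: taxable = $15,310.00 − 3×$300.00 = $14,410.00
  $1,874.60 + 40.39% × ($14,410.00 − $9,200.00) = $1,874.60 + 40.39% × $5,210.00 = $3,978.92
Training Fund Levy: 4.2% × $15,310.00 = $643.02
Transit Levy: 0.8% × $15,310.00 = $122.48
Total: $3,978.92 + $643.02 + $122.48 = $4,744.42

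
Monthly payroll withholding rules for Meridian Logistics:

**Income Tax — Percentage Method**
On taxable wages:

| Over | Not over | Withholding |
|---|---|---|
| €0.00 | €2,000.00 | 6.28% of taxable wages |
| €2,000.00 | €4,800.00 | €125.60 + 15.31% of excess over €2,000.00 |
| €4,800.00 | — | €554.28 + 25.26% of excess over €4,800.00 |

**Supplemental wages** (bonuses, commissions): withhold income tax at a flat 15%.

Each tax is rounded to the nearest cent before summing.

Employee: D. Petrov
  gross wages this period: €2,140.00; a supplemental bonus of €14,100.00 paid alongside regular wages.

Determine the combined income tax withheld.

Income Tax: taxable = €2,140.00
  €125.60 + 15.31% × (€2,140.00 − €2,000.00) = €125.60 + 15.31% × €140.00 = €147.03
Supplemental (15% flat on bonus): 15% × €14,100.00 = €2,115.00
Total income tax: €147.03 + €2,115.00 = €2,262.03

€2,262.03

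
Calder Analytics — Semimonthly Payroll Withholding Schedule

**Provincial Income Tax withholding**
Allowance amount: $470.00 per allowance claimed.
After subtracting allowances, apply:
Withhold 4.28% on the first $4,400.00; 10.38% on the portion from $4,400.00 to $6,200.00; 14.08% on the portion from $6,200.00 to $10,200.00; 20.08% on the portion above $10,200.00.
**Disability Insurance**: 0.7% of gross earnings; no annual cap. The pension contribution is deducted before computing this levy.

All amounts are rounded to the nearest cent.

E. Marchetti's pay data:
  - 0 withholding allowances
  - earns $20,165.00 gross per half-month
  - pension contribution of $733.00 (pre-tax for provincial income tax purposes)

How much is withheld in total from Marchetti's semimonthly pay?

$2,928.17

Provincial Income Tax: taxable = $20,165.00 − $733.00 = $19,432.00
  $938.36 + 20.08% × ($19,432.00 − $10,200.00) = $938.36 + 20.08% × $9,232.00 = $2,792.15
Disability Insurance: 0.7% × $19,432.00 = $136.02
Total: $2,792.15 + $136.02 = $2,928.17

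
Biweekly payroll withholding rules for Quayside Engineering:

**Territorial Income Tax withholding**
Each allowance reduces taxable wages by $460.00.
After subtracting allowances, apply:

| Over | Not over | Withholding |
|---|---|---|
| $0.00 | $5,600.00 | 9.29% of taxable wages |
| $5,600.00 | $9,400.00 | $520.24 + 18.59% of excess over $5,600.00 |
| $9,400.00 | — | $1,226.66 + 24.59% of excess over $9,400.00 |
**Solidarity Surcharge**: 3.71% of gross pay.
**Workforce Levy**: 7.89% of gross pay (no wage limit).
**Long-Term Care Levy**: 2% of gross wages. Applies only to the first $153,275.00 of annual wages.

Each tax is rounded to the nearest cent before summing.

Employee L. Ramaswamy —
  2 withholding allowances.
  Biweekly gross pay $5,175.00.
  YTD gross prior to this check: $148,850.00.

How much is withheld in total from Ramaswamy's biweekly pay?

Territorial Income Tax: taxable = $5,175.00 − 2×$460.00 = $4,255.00
  9.29% × $4,255.00 = $395.29
Solidarity Surcharge: 3.71% × $5,175.00 = $191.99
Workforce Levy: 7.89% × $5,175.00 = $408.31
Long-Term Care Levy: cap $153,275.00 − YTD $148,850.00 = $4,425.00 subject; 2% × $4,425.00 = $88.50
Total: $395.29 + $191.99 + $408.31 + $88.50 = $1,084.09

$1,084.09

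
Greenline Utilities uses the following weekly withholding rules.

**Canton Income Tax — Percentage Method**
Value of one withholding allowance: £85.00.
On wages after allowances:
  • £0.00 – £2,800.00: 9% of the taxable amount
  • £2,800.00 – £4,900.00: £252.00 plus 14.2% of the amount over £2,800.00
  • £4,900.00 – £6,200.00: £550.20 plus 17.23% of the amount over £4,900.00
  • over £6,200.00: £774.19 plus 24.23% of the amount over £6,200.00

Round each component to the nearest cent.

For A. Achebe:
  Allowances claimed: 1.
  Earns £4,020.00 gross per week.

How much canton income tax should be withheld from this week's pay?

£413.17

Canton Income Tax: taxable = £4,020.00 − 1×£85.00 = £3,935.00
  £252.00 + 14.2% × (£3,935.00 − £2,800.00) = £252.00 + 14.2% × £1,135.00 = £413.17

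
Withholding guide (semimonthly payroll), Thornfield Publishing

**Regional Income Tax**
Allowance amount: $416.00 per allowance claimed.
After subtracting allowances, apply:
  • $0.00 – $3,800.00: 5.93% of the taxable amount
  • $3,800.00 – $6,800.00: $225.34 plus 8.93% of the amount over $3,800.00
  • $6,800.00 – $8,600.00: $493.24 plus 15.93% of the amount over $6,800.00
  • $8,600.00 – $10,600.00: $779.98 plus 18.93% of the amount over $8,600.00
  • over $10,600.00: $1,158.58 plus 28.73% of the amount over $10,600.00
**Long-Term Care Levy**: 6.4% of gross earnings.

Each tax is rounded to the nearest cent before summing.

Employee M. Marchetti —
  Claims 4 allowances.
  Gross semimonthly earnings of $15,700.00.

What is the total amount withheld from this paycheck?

Regional Income Tax: taxable = $15,700.00 − 4×$416.00 = $14,036.00
  $1,158.58 + 28.73% × ($14,036.00 − $10,600.00) = $1,158.58 + 28.73% × $3,436.00 = $2,145.74
Long-Term Care Levy: 6.4% × $15,700.00 = $1,004.80
Total: $2,145.74 + $1,004.80 = $3,150.54

$3,150.54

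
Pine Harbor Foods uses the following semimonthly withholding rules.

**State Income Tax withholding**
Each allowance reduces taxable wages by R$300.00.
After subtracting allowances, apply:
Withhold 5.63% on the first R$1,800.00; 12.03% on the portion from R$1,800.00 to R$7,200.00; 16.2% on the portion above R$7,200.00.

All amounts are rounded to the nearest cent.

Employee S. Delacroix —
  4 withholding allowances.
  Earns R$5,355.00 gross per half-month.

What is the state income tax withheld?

R$384.65

State Income Tax: taxable = R$5,355.00 − 4×R$300.00 = R$4,155.00
  R$101.34 + 12.03% × (R$4,155.00 − R$1,800.00) = R$101.34 + 12.03% × R$2,355.00 = R$384.65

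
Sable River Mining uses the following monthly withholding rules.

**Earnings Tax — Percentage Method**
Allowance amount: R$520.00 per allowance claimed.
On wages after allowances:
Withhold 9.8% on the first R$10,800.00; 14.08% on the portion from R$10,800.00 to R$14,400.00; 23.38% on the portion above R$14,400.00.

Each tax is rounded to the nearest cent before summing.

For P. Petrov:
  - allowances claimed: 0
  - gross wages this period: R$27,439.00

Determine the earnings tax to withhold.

Earnings Tax: taxable = R$27,439.00
  R$1,565.28 + 23.38% × (R$27,439.00 − R$14,400.00) = R$1,565.28 + 23.38% × R$13,039.00 = R$4,613.80

R$4,613.80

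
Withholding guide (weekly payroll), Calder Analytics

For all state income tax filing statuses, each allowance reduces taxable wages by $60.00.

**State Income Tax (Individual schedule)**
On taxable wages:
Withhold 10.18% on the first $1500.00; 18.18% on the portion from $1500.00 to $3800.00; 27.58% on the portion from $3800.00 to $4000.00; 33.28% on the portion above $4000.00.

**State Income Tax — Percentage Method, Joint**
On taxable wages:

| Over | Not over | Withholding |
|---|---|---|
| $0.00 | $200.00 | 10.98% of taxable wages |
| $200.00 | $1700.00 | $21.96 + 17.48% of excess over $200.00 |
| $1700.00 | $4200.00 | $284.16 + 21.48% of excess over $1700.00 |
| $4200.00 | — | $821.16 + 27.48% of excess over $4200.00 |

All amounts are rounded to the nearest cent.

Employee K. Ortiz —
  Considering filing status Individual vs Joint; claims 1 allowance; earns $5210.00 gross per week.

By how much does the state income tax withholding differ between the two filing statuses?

$73.50

State Income Tax (Individual): taxable = $5210.00 − 1×$60.00 = $5150.00
  $626.00 + 33.28% × ($5150.00 − $4000.00) = $626.00 + 33.28% × $1150.00 = $1008.72
State Income Tax (Joint): taxable = $5210.00 − 1×$60.00 = $5150.00
  $821.16 + 27.48% × ($5150.00 − $4200.00) = $821.16 + 27.48% × $950.00 = $1082.22
Difference: |$1008.72 − $1082.22| = $73.50 (higher under Joint)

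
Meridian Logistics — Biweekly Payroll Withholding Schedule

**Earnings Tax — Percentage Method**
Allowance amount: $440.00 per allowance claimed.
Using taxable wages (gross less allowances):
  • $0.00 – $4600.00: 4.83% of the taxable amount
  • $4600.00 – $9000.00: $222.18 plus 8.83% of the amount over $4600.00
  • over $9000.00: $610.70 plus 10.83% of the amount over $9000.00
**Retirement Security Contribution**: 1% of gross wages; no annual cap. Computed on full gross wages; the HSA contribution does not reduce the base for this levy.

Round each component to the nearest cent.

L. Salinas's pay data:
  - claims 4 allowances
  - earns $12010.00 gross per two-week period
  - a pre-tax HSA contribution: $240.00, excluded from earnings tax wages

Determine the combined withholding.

Earnings Tax: taxable = $12010.00 − $240.00 − 4×$440.00 = $10010.00
  $610.70 + 10.83% × ($10010.00 − $9000.00) = $610.70 + 10.83% × $1010.00 = $720.08
Retirement Security Contribution: 1% × $12010.00 = $120.10
Total: $720.08 + $120.10 = $840.18

$840.18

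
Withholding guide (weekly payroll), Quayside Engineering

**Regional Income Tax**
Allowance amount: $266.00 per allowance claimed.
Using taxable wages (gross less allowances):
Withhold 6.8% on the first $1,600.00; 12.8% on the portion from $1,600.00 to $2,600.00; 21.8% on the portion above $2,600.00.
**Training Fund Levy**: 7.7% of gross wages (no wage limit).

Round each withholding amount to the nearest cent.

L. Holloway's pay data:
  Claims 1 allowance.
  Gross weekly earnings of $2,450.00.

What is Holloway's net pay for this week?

Regional Income Tax: taxable = $2,450.00 − 1×$266.00 = $2,184.00
  $108.80 + 12.8% × ($2,184.00 − $1,600.00) = $108.80 + 12.8% × $584.00 = $183.55
Training Fund Levy: 7.7% × $2,450.00 = $188.65
Total withheld: $183.55 + $188.65 = $372.20
Net pay: $2,450.00 − $372.20 = $2,077.80

$2,077.80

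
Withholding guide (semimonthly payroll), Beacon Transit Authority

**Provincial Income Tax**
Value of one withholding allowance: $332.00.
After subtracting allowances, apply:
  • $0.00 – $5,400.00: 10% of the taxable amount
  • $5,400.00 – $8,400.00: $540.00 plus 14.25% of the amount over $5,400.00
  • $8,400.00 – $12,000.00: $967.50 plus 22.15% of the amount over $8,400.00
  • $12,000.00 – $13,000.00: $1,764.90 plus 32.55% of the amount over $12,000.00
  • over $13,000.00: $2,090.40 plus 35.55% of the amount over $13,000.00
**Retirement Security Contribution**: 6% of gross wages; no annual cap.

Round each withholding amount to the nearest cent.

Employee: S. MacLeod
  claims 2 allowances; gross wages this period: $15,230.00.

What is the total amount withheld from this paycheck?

$3,560.91

Provincial Income Tax: taxable = $15,230.00 − 2×$332.00 = $14,566.00
  $2,090.40 + 35.55% × ($14,566.00 − $13,000.00) = $2,090.40 + 35.55% × $1,566.00 = $2,647.11
Retirement Security Contribution: 6% × $15,230.00 = $913.80
Total: $2,647.11 + $913.80 = $3,560.91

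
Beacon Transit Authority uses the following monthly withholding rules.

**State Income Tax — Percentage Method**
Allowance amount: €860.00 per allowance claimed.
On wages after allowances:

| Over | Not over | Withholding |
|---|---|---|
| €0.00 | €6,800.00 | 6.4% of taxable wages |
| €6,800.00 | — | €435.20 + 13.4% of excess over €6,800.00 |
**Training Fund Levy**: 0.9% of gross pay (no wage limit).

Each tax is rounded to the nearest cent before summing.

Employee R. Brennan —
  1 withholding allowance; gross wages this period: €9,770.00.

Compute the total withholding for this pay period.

State Income Tax: taxable = €9,770.00 − 1×€860.00 = €8,910.00
  €435.20 + 13.4% × (€8,910.00 − €6,800.00) = €435.20 + 13.4% × €2,110.00 = €717.94
Training Fund Levy: 0.9% × €9,770.00 = €87.93
Total: €717.94 + €87.93 = €805.87

€805.87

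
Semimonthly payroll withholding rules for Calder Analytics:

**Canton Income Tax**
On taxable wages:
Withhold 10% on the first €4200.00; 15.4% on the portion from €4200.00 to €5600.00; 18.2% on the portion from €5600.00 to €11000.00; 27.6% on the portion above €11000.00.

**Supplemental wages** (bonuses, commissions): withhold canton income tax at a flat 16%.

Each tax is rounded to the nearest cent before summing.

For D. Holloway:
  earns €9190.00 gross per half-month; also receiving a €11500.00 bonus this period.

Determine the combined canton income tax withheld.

€3128.98

Canton Income Tax: taxable = €9190.00
  €635.60 + 18.2% × (€9190.00 − €5600.00) = €635.60 + 18.2% × €3590.00 = €1288.98
Supplemental (16% flat on bonus): 16% × €11500.00 = €1840.00
Total canton income tax: €1288.98 + €1840.00 = €3128.98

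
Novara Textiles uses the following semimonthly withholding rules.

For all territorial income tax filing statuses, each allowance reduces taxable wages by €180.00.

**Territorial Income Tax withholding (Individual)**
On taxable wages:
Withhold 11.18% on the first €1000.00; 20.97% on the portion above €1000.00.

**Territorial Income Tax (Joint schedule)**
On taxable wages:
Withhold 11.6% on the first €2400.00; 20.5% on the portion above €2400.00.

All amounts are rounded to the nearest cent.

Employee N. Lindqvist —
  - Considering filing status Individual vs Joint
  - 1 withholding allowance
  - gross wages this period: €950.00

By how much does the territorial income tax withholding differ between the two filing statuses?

€3.23

Territorial Income Tax (Individual): taxable = €950.00 − 1×€180.00 = €770.00
  11.18% × €770.00 = €86.09
Territorial Income Tax (Joint): taxable = €950.00 − 1×€180.00 = €770.00
  11.6% × €770.00 = €89.32
Difference: |€86.09 − €89.32| = €3.23 (higher under Joint)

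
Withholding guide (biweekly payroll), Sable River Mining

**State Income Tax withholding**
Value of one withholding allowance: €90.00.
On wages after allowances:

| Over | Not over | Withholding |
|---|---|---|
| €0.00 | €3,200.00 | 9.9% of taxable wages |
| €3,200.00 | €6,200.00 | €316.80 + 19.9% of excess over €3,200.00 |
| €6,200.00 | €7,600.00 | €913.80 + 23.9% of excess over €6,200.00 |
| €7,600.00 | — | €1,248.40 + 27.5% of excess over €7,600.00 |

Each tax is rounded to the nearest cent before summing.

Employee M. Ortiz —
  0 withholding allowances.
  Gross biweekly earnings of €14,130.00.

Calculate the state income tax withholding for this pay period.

€3,044.15

State Income Tax: taxable = €14,130.00
  €1,248.40 + 27.5% × (€14,130.00 − €7,600.00) = €1,248.40 + 27.5% × €6,530.00 = €3,044.15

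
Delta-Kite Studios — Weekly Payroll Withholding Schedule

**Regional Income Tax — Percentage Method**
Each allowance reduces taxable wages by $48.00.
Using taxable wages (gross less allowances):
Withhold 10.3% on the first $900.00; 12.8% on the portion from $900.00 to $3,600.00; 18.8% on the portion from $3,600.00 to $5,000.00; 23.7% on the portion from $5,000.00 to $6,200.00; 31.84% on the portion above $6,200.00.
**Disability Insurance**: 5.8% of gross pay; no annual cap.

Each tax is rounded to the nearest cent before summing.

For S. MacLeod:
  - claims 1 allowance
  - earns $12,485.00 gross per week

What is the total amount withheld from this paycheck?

$3,695.89

Regional Income Tax: taxable = $12,485.00 − 1×$48.00 = $12,437.00
  $985.90 + 31.84% × ($12,437.00 − $6,200.00) = $985.90 + 31.84% × $6,237.00 = $2,971.76
Disability Insurance: 5.8% × $12,485.00 = $724.13
Total: $2,971.76 + $724.13 = $3,695.89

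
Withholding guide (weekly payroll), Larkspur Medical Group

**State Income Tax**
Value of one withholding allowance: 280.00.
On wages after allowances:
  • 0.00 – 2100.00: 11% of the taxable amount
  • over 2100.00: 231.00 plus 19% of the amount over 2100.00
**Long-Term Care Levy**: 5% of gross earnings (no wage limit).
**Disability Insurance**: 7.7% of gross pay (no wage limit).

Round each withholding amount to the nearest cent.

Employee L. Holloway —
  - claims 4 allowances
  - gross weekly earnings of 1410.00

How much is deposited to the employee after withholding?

State Income Tax: taxable = 1410.00 − 4×280.00 = 290.00
  11% × 290.00 = 31.90
Long-Term Care Levy: 5% × 1410.00 = 70.50
Disability Insurance: 7.7% × 1410.00 = 108.57
Total withheld: 31.90 + 70.50 + 108.57 = 210.97
Net pay: 1410.00 − 210.97 = 1199.03

1199.03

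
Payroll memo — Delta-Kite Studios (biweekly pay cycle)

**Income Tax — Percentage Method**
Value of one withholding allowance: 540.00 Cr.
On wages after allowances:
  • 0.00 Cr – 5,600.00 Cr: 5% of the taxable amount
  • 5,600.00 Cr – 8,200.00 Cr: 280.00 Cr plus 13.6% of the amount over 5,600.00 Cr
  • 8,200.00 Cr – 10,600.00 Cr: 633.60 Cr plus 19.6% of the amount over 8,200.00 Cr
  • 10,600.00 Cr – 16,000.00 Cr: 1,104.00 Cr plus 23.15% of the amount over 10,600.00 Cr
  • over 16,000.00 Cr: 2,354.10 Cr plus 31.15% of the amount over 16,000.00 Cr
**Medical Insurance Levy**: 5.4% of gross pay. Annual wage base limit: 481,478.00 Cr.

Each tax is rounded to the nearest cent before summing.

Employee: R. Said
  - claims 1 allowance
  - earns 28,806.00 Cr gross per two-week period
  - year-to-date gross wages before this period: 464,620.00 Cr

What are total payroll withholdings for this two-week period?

7,085.29 Cr

Income Tax: taxable = 28,806.00 Cr − 1×540.00 Cr = 28,266.00 Cr
  2,354.10 Cr + 31.15% × (28,266.00 Cr − 16,000.00 Cr) = 2,354.10 Cr + 31.15% × 12,266.00 Cr = 6,174.96 Cr
Medical Insurance Levy: cap 481,478.00 Cr − YTD 464,620.00 Cr = 16,858.00 Cr subject; 5.4% × 16,858.00 Cr = 910.33 Cr
Total: 6,174.96 Cr + 910.33 Cr = 7,085.29 Cr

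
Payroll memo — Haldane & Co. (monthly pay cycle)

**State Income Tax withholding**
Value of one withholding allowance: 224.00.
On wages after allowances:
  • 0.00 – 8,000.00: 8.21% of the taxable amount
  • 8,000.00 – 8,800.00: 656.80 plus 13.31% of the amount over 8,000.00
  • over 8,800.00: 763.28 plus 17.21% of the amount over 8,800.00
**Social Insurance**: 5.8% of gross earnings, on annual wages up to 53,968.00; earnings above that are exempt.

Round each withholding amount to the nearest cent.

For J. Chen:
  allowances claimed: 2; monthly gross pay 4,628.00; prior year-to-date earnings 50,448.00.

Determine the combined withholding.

State Income Tax: taxable = 4,628.00 − 2×224.00 = 4,180.00
  8.21% × 4,180.00 = 343.18
Social Insurance: cap 53,968.00 − YTD 50,448.00 = 3,520.00 subject; 5.8% × 3,520.00 = 204.16
Total: 343.18 + 204.16 = 547.34

547.34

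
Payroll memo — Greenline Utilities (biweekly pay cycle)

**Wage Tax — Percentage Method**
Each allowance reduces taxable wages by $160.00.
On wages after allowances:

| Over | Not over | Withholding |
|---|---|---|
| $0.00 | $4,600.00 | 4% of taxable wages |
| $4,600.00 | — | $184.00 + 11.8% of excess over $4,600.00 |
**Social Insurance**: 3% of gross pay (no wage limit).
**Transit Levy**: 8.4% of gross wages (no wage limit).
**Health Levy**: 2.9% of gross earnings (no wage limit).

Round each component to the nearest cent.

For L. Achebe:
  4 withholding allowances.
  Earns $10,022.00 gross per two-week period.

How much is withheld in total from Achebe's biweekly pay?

Wage Tax: taxable = $10,022.00 − 4×$160.00 = $9,382.00
  $184.00 + 11.8% × ($9,382.00 − $4,600.00) = $184.00 + 11.8% × $4,782.00 = $748.28
Social Insurance: 3% × $10,022.00 = $300.66
Transit Levy: 8.4% × $10,022.00 = $841.85
Health Levy: 2.9% × $10,022.00 = $290.64
Total: $748.28 + $300.66 + $841.85 + $290.64 = $2,181.43

$2,181.43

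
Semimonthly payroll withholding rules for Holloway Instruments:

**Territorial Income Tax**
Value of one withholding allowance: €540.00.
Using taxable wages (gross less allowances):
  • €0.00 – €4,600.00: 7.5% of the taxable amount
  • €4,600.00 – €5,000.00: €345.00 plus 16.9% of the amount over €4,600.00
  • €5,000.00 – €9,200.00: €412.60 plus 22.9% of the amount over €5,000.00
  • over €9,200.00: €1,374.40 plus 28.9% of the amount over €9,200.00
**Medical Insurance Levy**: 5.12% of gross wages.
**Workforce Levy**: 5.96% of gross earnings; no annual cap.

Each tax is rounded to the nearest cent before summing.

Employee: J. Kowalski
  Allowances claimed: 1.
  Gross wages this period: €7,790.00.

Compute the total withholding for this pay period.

Territorial Income Tax: taxable = €7,790.00 − 1×€540.00 = €7,250.00
  €412.60 + 22.9% × (€7,250.00 − €5,000.00) = €412.60 + 22.9% × €2,250.00 = €927.85
Medical Insurance Levy: 5.12% × €7,790.00 = €398.85
Workforce Levy: 5.96% × €7,790.00 = €464.28
Total: €927.85 + €398.85 + €464.28 = €1,790.98

€1,790.98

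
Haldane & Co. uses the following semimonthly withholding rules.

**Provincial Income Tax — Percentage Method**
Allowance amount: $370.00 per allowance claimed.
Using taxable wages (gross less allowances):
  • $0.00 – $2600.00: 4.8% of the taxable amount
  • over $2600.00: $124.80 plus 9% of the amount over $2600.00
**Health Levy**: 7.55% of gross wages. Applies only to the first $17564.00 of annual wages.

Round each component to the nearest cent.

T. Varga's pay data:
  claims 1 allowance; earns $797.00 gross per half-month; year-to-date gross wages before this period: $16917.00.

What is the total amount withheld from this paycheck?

$69.35

Provincial Income Tax: taxable = $797.00 − 1×$370.00 = $427.00
  4.8% × $427.00 = $20.50
Health Levy: cap $17564.00 − YTD $16917.00 = $647.00 subject; 7.55% × $647.00 = $48.85
Total: $20.50 + $48.85 = $69.35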